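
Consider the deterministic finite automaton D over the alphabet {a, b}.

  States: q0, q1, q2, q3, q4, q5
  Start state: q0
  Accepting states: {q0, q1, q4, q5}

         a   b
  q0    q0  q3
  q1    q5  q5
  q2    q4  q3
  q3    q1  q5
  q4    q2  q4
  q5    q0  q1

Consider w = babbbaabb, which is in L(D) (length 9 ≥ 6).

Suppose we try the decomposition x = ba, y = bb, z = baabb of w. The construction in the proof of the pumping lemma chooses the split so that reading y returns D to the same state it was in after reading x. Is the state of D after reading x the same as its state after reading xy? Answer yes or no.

State sequence: q0 -b-> q3 -a-> q1 -b-> q5 -b-> q1

After x (step 2): q1. After xy (step 4): q1.
They match, so y = bb drives D around a cycle from q1 back to itself; pumping y any number of times keeps D in q1 before reading z, and xyⁱz ∈ L(D) for every i ≥ 0.

yes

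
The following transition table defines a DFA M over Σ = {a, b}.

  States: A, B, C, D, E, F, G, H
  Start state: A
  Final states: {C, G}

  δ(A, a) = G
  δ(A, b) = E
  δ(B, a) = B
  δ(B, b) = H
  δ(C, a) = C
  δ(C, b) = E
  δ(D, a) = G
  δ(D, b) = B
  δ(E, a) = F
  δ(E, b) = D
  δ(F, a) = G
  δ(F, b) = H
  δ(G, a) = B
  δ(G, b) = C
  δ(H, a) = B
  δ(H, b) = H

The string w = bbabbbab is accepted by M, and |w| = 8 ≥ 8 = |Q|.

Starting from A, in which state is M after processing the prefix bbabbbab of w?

C

Run of M on the first 8 characters of w = b b a b b b a b:
  step 0: A  (start)
  step 1: E  (read b: A→E)
  step 2: D  (read b: E→D)
  step 3: G  (read a: D→G)
  step 4: C  (read b: G→C)
  step 5: E  (read b: C→E)
  step 6: D  (read b: E→D)
  step 7: G  (read a: D→G)
  step 8: C  (read b: G→C)

After reading 8 characters, M is in state C.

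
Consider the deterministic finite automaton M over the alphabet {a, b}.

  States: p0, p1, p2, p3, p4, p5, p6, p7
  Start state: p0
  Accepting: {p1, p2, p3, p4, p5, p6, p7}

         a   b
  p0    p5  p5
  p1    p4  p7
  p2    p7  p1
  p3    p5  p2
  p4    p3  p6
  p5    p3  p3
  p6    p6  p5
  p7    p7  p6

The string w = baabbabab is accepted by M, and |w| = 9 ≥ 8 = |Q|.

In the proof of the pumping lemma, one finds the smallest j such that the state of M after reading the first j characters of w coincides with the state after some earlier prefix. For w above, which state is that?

p5

State sequence: p0 -b-> p5 -a-> p3 -a-> p5 -b-> p3 -b-> p2 -a-> p7 -b-> p6 -a-> p6 -b-> p5
First repeat at step 3: p5 was already visited.

The earliest repeat is at step j = 3: M is in p5, which it already visited at step i = 1.
With |Q| = 8, pigeonhole forces a state repeat no later than step 8; the substring read between the first and second visits to that state can be pumped.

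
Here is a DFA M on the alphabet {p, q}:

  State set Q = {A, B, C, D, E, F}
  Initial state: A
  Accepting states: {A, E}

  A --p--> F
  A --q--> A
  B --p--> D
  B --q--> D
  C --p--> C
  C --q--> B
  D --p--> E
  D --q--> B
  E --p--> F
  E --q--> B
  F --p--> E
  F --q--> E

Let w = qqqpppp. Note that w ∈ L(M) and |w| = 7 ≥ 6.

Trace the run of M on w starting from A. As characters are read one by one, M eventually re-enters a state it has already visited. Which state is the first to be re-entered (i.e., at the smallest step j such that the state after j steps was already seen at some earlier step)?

A

Run of M on w = q q q p p p p:
  step 0: A  (start)
  step 1: A  (read q: A→A)   ← first repeat (A seen earlier)
  step 2: A  (read q: A→A)
  step 3: A  (read q: A→A)
  step 4: F  (read p: A→F)
  step 5: E  (read p: F→E)
  step 6: F  (read p: E→F)
  step 7: E  (read p: F→E)

The earliest repeat is at step j = 1: M is in A, which it already visited at step i = 0.
With |Q| = 6, pigeonhole forces a state repeat no later than step 6; the substring read between the first and second visits to that state can be pumped.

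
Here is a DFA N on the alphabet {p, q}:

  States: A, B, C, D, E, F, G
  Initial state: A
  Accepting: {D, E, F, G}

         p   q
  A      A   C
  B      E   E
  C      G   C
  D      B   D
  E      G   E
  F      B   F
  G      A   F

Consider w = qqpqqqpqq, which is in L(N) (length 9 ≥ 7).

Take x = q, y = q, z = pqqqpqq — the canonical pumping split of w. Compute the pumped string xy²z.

qqqpqqqpqq

xy^2z = q·q·q·pqqqpqq = qqqpqqqpqq.
Reading y = q takes N from C back to C, so after x·y·y the machine is still in C, and z then leads to the accepting state E. Hence qqqpqqqpqq ∈ L(N).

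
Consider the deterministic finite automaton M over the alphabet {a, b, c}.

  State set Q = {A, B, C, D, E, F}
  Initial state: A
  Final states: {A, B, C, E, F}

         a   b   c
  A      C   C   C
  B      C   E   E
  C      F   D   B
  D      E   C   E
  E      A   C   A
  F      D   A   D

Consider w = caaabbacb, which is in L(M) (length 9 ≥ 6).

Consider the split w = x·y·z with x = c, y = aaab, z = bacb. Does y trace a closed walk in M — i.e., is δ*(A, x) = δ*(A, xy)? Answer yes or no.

yes

Run of M on the first 5 characters of w = c a a a b:
  step 0: A  (start)
  step 1: C  (read c: A→C)
  step 2: F  (read a: C→F)
  step 3: D  (read a: F→D)
  step 4: E  (read a: D→E)
  step 5: C  (read b: E→C)

After x (step 1): C. After xy (step 5): C.
They match, so y = aaab drives M around a cycle from C back to itself; pumping y any number of times keeps M in C before reading z, and xyⁱz ∈ L(M) for every i ≥ 0.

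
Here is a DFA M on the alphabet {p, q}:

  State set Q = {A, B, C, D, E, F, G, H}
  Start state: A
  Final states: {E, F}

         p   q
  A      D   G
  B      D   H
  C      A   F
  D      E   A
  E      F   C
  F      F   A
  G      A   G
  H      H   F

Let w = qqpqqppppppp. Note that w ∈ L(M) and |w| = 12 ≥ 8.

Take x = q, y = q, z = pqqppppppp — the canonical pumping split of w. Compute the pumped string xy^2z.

qqqpqqppppppp

xy^2z = q·q·q·pqqppppppp = qqqpqqppppppp.
Reading y = q takes M from G back to G, so after x·y·y the machine is still in G, and z then leads to the accepting state F. Hence qqqpqqppppppp ∈ L(M).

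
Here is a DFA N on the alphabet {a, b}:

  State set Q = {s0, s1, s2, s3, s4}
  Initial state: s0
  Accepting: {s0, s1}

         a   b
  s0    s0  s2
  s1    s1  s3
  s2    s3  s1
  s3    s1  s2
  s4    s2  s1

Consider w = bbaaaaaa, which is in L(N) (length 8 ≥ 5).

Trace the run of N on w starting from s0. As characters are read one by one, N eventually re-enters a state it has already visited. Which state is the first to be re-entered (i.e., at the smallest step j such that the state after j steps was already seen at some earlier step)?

Run of N on w = b b a a a a a a:
  step 0: s0  (start)
  step 1: s2  (read b: s0→s2)
  step 2: s1  (read b: s2→s1)
  step 3: s1  (read a: s1→s1)   ← first repeat (s1 seen earlier)
  step 4: s1  (read a: s1→s1)
  step 5: s1  (read a: s1→s1)
  step 6: s1  (read a: s1→s1)
  step 7: s1  (read a: s1→s1)
  step 8: s1  (read a: s1→s1)

The earliest repeat is at step j = 3: N is in s1, which it already visited at step i = 2.
Since N has 5 states, any run of length ≥ 5 visits 5+1 states, so by pigeonhole some state repeats within the first 5 steps — that repeat gives the pumpable loop.

s1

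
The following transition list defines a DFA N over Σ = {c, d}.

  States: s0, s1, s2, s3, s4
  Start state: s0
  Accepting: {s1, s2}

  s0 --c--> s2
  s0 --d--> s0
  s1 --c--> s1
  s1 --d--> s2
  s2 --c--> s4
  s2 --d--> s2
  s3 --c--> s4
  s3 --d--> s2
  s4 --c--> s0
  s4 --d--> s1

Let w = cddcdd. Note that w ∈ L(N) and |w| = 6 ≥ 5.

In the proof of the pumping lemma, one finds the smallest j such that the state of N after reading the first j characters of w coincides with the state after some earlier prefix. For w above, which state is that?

s2

State sequence: s0 -c-> s2 -d-> s2 -d-> s2 -c-> s4 -d-> s1 -d-> s2
First repeat at step 2: s2 was already visited.

The earliest repeat is at step j = 2: N is in s2, which it already visited at step i = 1.
Pumping length from the standard proof: p = 5 (the number of states). The repeated state found above gives |xy| = j ≤ 5 and |y| = j − i ≥ 1.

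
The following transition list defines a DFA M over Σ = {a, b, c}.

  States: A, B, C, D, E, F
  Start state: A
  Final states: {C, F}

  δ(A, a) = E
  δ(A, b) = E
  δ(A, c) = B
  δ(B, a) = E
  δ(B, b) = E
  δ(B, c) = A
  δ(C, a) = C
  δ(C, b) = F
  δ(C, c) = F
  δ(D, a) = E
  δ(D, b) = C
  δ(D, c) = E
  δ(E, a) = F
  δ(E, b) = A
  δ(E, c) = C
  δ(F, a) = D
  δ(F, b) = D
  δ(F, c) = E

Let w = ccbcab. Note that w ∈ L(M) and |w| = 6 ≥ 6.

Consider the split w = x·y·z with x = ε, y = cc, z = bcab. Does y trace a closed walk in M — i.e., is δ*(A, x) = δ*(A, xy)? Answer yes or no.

State sequence: A -c-> B -c-> A

After x (step 0): A. After xy (step 2): A.
They match, so y = cc drives M around a cycle from A back to itself; pumping y any number of times keeps M in A before reading z, and xyⁱz ∈ L(M) for every i ≥ 0.

yes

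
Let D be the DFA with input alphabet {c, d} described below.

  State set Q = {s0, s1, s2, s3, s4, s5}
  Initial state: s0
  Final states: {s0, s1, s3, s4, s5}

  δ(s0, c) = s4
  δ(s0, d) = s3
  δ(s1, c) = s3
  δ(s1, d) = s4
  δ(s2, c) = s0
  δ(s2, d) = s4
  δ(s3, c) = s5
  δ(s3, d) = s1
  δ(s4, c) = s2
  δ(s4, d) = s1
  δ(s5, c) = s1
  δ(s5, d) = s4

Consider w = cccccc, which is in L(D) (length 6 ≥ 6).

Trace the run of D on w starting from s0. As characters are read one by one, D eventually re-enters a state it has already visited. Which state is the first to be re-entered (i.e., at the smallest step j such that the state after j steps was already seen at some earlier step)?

State sequence: s0 -c-> s4 -c-> s2 -c-> s0 -c-> s4 -c-> s2 -c-> s0
First repeat at step 3: s0 was already visited.

The earliest repeat is at step j = 3: D is in s0, which it already visited at step i = 0.
The DFA has 6 states, so the proof of the pumping lemma guarantees a repeated state among the first 6+1 visited; the segment between the two visits is the pumpable y.

s0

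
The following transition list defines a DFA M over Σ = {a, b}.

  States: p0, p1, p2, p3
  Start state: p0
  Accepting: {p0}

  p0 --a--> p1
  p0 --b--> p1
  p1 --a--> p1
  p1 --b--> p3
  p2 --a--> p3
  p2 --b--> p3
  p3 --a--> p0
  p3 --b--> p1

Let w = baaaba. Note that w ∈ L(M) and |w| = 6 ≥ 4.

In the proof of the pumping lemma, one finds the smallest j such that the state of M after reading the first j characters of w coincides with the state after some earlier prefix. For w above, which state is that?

State sequence: p0 -b-> p1 -a-> p1 -a-> p1 -a-> p1 -b-> p3 -a-> p0
First repeat at step 2: p1 was already visited.

The earliest repeat is at step j = 2: M is in p1, which it already visited at step i = 1.
Since M has 4 states, any run of length ≥ 4 visits 4+1 states, so by pigeonhole some state repeats within the first 4 steps — that repeat gives the pumpable loop.

p1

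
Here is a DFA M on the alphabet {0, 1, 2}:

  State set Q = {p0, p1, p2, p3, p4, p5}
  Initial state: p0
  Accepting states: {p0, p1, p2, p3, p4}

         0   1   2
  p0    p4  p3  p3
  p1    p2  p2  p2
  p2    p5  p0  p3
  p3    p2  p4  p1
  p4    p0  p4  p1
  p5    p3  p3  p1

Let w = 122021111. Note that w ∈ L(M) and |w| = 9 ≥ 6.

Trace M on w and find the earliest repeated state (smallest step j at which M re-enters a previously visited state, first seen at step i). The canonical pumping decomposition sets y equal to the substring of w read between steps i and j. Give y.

Run of M on w = 1 2 2 0 2 1 1 1 1:
  step 0: p0  (start)
  step 1: p3  (read 1: p0→p3)
  step 2: p1  (read 2: p3→p1)
  step 3: p2  (read 2: p1→p2)
  step 4: p5  (read 0: p2→p5)
  step 5: p1  (read 2: p5→p1)   ← first repeat (p1 seen earlier)
  step 6: p2  (read 1: p1→p2)
  step 7: p0  (read 1: p2→p0)
  step 8: p3  (read 1: p0→p3)
  step 9: p4  (read 1: p3→p4)

So i = 2, j = 5, giving x = w[0:2] = 12, y = w[2:5] = 202, z = w[5:9] = 1111.
Check: |xy| = 5 ≤ 6 and |y| = 3 ≥ 1. Reading y takes M from p1 back to p1, so every xyⁱz is accepted.

202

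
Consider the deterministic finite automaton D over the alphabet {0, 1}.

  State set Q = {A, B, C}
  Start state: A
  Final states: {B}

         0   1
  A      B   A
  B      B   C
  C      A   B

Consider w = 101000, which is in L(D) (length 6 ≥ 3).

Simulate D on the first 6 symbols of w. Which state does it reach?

B

State sequence: A -1-> A -0-> B -1-> C -0-> A -0-> B -0-> B

After reading 6 characters, D is in state B.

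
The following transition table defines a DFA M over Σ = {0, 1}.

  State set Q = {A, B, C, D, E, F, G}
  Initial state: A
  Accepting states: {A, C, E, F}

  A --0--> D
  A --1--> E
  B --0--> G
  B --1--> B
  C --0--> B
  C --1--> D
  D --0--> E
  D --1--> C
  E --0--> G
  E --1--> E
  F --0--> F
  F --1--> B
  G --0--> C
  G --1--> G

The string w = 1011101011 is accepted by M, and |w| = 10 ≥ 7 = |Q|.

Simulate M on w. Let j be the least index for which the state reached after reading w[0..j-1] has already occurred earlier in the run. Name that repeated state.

State sequence: A -1-> E -0-> G -1-> G -1-> G -1-> G -0-> C -1-> D -0-> E -1-> E -1-> E
First repeat at step 3: G was already visited.

The earliest repeat is at step j = 3: M is in G, which it already visited at step i = 2.
Since M has 7 states, any run of length ≥ 7 visits 7+1 states, so by pigeonhole some state repeats within the first 7 steps — that repeat gives the pumpable loop.

G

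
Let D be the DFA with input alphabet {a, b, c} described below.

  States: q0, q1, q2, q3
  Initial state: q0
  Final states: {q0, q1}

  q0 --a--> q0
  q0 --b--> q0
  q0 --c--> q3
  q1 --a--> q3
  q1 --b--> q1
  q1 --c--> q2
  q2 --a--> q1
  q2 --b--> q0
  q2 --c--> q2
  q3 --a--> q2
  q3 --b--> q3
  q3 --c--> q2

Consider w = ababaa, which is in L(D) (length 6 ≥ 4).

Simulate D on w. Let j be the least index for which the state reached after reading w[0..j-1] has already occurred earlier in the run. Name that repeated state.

State sequence: q0 -a-> q0 -b-> q0 -a-> q0 -b-> q0 -a-> q0 -a-> q0
First repeat at step 1: q0 was already visited.

The earliest repeat is at step j = 1: D is in q0, which it already visited at step i = 0.
Since D has 4 states, any run of length ≥ 4 visits 4+1 states, so by pigeonhole some state repeats within the first 4 steps — that repeat gives the pumpable loop.

q0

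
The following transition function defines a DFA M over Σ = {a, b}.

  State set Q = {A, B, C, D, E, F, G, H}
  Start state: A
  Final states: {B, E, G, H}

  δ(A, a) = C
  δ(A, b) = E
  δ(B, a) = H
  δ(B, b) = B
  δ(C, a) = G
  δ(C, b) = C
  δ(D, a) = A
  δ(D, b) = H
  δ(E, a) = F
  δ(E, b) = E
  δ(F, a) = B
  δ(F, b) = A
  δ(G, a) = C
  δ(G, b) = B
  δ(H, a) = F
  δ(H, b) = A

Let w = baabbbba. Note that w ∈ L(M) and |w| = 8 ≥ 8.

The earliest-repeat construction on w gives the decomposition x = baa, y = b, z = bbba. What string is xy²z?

xy^2z = baa·b·b·bbba = baabbbbba.
Reading y = b takes M from B back to B, so after x·y·y the machine is still in B, and z then leads to the accepting state H. Hence baabbbbba ∈ L(M).

baabbbbba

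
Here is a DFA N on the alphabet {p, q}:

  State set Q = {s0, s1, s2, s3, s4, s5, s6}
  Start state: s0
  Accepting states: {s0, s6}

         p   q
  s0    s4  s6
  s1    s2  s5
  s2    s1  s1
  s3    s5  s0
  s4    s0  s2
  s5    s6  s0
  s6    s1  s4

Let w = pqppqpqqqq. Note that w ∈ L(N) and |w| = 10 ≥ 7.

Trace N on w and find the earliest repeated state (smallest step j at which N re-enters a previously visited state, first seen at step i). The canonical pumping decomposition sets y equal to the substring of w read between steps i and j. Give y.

pp

Run of N on w = p q p p q p q q q q:
  step 0: s0  (start)
  step 1: s4  (read p: s0→s4)
  step 2: s2  (read q: s4→s2)
  step 3: s1  (read p: s2→s1)
  step 4: s2  (read p: s1→s2)   ← first repeat (s2 seen earlier)
  step 5: s1  (read q: s2→s1)
  step 6: s2  (read p: s1→s2)
  step 7: s1  (read q: s2→s1)
  step 8: s5  (read q: s1→s5)
  step 9: s0  (read q: s5→s0)
  step 10: s6  (read q: s0→s6)

So i = 2, j = 4, giving x = w[0:2] = pq, y = w[2:4] = pp, z = w[4:10] = qpqqqq.
Check: |xy| = 4 ≤ 7 and |y| = 2 ≥ 1. Reading y takes N from s2 back to s2, so every xyⁱz is accepted.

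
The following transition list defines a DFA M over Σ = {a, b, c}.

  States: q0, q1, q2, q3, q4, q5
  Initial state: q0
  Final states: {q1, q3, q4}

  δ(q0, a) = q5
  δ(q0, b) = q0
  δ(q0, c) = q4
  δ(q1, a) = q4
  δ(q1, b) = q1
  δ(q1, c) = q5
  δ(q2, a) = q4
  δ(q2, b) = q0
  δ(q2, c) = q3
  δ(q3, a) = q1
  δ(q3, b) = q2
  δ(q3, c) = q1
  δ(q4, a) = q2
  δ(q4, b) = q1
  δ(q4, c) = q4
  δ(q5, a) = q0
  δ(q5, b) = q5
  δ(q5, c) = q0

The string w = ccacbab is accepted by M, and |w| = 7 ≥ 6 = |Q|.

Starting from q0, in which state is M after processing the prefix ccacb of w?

q2

Run of M on the first 5 characters of w = c c a c b:
  step 0: q0  (start)
  step 1: q4  (read c: q0→q4)
  step 2: q4  (read c: q4→q4)
  step 3: q2  (read a: q4→q2)
  step 4: q3  (read c: q2→q3)
  step 5: q2  (read b: q3→q2)

After reading 5 characters, M is in state q2.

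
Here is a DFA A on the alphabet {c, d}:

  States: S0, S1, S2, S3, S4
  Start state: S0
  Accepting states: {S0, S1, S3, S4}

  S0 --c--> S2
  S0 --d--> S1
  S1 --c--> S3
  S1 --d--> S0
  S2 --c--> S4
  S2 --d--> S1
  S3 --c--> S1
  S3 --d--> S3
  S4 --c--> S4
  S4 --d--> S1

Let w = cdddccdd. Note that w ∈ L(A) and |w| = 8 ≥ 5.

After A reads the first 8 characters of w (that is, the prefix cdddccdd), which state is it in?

S1

Run of A on the first 8 characters of w = c d d d c c d d:
  step 0: S0  (start)
  step 1: S2  (read c: S0→S2)
  step 2: S1  (read d: S2→S1)
  step 3: S0  (read d: S1→S0)
  step 4: S1  (read d: S0→S1)
  step 5: S3  (read c: S1→S3)
  step 6: S1  (read c: S3→S1)
  step 7: S0  (read d: S1→S0)
  step 8: S1  (read d: S0→S1)

After reading 8 characters, A is in state S1.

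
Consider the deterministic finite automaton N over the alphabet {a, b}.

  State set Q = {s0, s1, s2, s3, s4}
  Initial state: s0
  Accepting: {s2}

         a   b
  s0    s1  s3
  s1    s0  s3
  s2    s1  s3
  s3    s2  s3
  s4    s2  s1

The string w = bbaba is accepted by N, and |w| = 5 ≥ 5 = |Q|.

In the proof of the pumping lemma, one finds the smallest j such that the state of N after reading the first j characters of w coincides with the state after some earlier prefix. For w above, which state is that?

s3

State sequence: s0 -b-> s3 -b-> s3 -a-> s2 -b-> s3 -a-> s2
First repeat at step 2: s3 was already visited.

The earliest repeat is at step j = 2: N is in s3, which it already visited at step i = 1.
Since N has 5 states, any run of length ≥ 5 visits 5+1 states, so by pigeonhole some state repeats within the first 5 steps — that repeat gives the pumpable loop.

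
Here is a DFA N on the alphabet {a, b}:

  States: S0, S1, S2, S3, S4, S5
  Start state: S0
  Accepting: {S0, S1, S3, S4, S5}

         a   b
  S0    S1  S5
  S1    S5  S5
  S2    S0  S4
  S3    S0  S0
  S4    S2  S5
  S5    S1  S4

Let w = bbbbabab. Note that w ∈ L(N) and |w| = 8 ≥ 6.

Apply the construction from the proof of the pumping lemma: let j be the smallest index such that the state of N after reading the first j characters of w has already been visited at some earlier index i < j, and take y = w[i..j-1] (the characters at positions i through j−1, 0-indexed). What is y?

State sequence: S0 -b-> S5 -b-> S4 -b-> S5 -b-> S4 -a-> S2 -b-> S4 -a-> S2 -b-> S4
First repeat at step 3: S5 was already visited.

So i = 1, j = 3, giving x = w[0:1] = b, y = w[1:3] = bb, z = w[3:8] = babab.
Check: |xy| = 3 ≤ 6 and |y| = 2 ≥ 1. Reading y takes N from S5 back to S5, so every xyⁱz is accepted.
Since N has 6 states, any run of length ≥ 6 visits 6+1 states, so by pigeonhole some state repeats within the first 6 steps — that repeat gives the pumpable loop.

bb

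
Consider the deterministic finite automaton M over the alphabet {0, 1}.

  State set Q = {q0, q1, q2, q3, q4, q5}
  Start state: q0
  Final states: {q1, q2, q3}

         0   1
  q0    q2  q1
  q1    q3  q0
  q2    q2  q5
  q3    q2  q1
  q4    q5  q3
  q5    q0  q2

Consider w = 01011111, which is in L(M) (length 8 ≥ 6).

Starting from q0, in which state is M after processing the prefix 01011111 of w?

q1

State sequence: q0 -0-> q2 -1-> q5 -0-> q0 -1-> q1 -1-> q0 -1-> q1 -1-> q0 -1-> q1

After reading 8 characters, M is in state q1.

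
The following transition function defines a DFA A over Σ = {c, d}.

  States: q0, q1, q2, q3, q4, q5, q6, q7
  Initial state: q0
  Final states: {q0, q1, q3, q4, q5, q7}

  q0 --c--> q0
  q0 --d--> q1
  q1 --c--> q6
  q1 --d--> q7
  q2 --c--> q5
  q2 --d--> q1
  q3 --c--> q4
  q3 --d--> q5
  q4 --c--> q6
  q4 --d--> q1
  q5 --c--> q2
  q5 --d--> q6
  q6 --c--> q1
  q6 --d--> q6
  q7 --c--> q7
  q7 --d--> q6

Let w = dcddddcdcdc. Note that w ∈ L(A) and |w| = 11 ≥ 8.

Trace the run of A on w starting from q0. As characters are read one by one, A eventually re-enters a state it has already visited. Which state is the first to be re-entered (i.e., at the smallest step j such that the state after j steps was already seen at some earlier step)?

q6

State sequence: q0 -d-> q1 -c-> q6 -d-> q6 -d-> q6 -d-> q6 -d-> q6 -c-> q1 -d-> q7 -c-> q7 -d-> q6 -c-> q1
First repeat at step 3: q6 was already visited.

The earliest repeat is at step j = 3: A is in q6, which it already visited at step i = 2.
Pumping length from the standard proof: p = 8 (the number of states). The repeated state found above gives |xy| = j ≤ 8 and |y| = j − i ≥ 1.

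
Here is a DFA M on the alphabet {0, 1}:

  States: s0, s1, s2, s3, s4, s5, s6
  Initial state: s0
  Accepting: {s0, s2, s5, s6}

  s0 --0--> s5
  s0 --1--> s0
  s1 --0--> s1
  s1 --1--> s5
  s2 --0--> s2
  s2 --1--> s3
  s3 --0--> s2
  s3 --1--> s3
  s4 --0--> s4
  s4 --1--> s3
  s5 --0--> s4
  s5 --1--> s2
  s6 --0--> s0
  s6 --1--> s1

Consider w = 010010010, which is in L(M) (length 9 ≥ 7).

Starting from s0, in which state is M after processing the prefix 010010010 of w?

s2

State sequence: s0 -0-> s5 -1-> s2 -0-> s2 -0-> s2 -1-> s3 -0-> s2 -0-> s2 -1-> s3 -0-> s2

After reading 9 characters, M is in state s2.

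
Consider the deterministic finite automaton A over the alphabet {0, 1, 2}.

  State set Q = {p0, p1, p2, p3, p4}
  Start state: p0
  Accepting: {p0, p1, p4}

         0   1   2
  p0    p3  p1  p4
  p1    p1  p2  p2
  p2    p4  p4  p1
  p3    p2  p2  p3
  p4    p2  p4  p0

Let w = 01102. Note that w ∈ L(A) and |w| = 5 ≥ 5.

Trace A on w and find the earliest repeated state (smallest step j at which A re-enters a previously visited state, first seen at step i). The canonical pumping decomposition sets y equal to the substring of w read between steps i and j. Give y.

State sequence: p0 -0-> p3 -1-> p2 -1-> p4 -0-> p2 -2-> p1
First repeat at step 4: p2 was already visited.

So i = 2, j = 4, giving x = w[0:2] = 01, y = w[2:4] = 10, z = w[4:5] = 2.
Check: |xy| = 4 ≤ 5 and |y| = 2 ≥ 1. Reading y takes A from p2 back to p2, so every xyⁱz is accepted.
The DFA has 5 states, so the proof of the pumping lemma guarantees a repeated state among the first 5+1 visited; the segment between the two visits is the pumpable y.

10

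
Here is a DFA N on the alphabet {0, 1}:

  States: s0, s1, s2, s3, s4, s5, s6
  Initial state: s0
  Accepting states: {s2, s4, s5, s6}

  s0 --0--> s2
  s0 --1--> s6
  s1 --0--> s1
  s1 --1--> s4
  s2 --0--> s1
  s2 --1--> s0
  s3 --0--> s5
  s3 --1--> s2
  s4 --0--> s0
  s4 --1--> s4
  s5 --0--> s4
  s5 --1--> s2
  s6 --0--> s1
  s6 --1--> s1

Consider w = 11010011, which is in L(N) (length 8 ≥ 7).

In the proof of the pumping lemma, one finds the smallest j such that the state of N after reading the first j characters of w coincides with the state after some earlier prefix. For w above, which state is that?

s1

State sequence: s0 -1-> s6 -1-> s1 -0-> s1 -1-> s4 -0-> s0 -0-> s2 -1-> s0 -1-> s6
First repeat at step 3: s1 was already visited.

The earliest repeat is at step j = 3: N is in s1, which it already visited at step i = 2.
With |Q| = 7, pigeonhole forces a state repeat no later than step 7; the substring read between the first and second visits to that state can be pumped.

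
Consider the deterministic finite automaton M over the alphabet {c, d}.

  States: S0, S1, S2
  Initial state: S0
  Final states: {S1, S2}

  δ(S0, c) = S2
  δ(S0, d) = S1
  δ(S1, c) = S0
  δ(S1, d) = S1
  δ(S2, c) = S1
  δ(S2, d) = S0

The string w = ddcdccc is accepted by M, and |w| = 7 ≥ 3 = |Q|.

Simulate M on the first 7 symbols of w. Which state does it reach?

S1

State sequence: S0 -d-> S1 -d-> S1 -c-> S0 -d-> S1 -c-> S0 -c-> S2 -c-> S1

After reading 7 characters, M is in state S1.
(This kind of state-tracing is the core of the pumping-lemma construction: with 3 states, pigeonhole forces a repeat within the first 3 steps.)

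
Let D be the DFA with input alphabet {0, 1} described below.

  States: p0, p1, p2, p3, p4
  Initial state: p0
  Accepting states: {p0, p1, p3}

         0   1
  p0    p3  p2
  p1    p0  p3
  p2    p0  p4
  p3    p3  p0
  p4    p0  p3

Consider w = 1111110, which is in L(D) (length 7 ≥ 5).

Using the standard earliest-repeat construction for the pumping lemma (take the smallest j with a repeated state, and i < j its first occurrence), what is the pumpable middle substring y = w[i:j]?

1111

State sequence: p0 -1-> p2 -1-> p4 -1-> p3 -1-> p0 -1-> p2 -1-> p4 -0-> p0
First repeat at step 4: p0 was already visited.

So i = 0, j = 4, giving x = w[0:0] = ε, y = w[0:4] = 1111, z = w[4:7] = 110.
Check: |xy| = 4 ≤ 5 and |y| = 4 ≥ 1. Reading y takes D from p0 back to p0, so every xyⁱz is accepted.
Pumping length from the standard proof: p = 5 (the number of states). The repeated state found above gives |xy| = j ≤ 5 and |y| = j − i ≥ 1.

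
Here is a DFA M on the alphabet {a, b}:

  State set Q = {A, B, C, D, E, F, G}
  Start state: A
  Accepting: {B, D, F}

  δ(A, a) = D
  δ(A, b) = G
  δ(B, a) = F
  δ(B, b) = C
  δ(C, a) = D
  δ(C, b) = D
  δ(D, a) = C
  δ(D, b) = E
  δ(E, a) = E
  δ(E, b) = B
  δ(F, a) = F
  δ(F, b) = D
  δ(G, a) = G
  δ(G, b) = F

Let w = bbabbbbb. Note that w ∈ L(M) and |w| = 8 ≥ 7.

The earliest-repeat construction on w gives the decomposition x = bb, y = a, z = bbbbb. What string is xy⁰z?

bbbbbbb

xy⁰z = xz = bb·bbbbb = bbbbbbb.
Reading y = a takes M from F back to F, so after x the machine is still in F, and z then leads to the accepting state D. Hence bbbbbbb ∈ L(M).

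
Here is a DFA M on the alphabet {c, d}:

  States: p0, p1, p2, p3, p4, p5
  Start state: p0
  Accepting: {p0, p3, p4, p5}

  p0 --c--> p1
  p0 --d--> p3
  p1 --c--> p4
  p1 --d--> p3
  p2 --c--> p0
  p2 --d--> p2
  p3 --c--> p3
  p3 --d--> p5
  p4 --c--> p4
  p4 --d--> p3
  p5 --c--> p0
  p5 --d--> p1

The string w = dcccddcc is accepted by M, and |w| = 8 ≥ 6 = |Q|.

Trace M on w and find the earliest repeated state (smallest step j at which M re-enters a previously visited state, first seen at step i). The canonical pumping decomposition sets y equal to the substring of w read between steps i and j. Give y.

Run of M on w = d c c c d d c c:
  step 0: p0  (start)
  step 1: p3  (read d: p0→p3)
  step 2: p3  (read c: p3→p3)   ← first repeat (p3 seen earlier)
  step 3: p3  (read c: p3→p3)
  step 4: p3  (read c: p3→p3)
  step 5: p5  (read d: p3→p5)
  step 6: p1  (read d: p5→p1)
  step 7: p4  (read c: p1→p4)
  step 8: p4  (read c: p4→p4)

So i = 1, j = 2, giving x = w[0:1] = d, y = w[1:2] = c, z = w[2:8] = ccddcc.
Check: |xy| = 2 ≤ 6 and |y| = 1 ≥ 1. Reading y takes M from p3 back to p3, so every xyⁱz is accepted.

c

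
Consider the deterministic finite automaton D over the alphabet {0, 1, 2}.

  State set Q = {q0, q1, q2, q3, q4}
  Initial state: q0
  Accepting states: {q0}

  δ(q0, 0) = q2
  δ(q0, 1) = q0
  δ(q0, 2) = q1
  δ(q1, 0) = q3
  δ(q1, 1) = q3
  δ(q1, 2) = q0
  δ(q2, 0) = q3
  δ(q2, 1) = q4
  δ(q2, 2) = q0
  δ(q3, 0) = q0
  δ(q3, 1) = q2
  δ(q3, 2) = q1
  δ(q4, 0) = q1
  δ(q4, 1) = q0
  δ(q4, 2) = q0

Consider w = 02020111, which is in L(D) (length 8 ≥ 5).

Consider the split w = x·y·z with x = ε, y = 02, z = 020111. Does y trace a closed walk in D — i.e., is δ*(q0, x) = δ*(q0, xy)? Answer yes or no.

Run of D on the first 2 characters of w = 0 2:
  step 0: q0  (start)
  step 1: q2  (read 0: q0→q2)
  step 2: q0  (read 2: q2→q0)

After x (step 0): q0. After xy (step 2): q0.
They match, so y = 02 drives D around a cycle from q0 back to itself; pumping y any number of times keeps D in q0 before reading z, and xyⁱz ∈ L(D) for every i ≥ 0.

yes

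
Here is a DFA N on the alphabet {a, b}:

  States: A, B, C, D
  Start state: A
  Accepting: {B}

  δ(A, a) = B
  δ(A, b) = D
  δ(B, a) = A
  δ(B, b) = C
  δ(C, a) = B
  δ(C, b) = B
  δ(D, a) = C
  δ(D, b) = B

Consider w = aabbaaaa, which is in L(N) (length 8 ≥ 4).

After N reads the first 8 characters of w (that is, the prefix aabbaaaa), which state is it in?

State sequence: A -a-> B -a-> A -b-> D -b-> B -a-> A -a-> B -a-> A -a-> B

After reading 8 characters, N is in state B.
(This kind of state-tracing is the core of the pumping-lemma construction: with 4 states, pigeonhole forces a repeat within the first 4 steps.)

B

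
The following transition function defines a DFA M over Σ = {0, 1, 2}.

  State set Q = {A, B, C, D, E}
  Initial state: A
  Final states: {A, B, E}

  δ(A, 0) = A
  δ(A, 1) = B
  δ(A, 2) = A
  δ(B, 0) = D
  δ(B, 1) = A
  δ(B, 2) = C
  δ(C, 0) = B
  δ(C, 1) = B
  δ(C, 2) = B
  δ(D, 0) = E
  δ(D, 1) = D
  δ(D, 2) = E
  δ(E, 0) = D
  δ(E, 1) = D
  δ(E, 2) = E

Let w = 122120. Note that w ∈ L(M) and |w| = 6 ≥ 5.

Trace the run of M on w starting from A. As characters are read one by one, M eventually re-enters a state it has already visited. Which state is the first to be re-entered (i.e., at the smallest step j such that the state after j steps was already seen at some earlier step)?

Run of M on w = 1 2 2 1 2 0:
  step 0: A  (start)
  step 1: B  (read 1: A→B)
  step 2: C  (read 2: B→C)
  step 3: B  (read 2: C→B)   ← first repeat (B seen earlier)
  step 4: A  (read 1: B→A)
  step 5: A  (read 2: A→A)
  step 6: A  (read 0: A→A)

The earliest repeat is at step j = 3: M is in B, which it already visited at step i = 1.
The DFA has 5 states, so the proof of the pumping lemma guarantees a repeated state among the first 5+1 visited; the segment between the two visits is the pumpable y.

B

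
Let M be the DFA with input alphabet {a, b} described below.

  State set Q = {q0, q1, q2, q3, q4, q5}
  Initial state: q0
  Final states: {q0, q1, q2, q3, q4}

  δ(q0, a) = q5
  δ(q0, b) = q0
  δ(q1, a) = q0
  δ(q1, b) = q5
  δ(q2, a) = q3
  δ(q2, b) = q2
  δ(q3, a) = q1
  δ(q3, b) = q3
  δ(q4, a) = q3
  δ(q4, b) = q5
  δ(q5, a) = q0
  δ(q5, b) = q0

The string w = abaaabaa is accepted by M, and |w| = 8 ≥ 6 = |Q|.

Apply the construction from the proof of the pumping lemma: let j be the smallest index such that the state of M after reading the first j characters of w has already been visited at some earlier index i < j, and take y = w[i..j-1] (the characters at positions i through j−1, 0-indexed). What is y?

Run of M on w = a b a a a b a a:
  step 0: q0  (start)
  step 1: q5  (read a: q0→q5)
  step 2: q0  (read b: q5→q0)   ← first repeat (q0 seen earlier)
  step 3: q5  (read a: q0→q5)
  step 4: q0  (read a: q5→q0)
  step 5: q5  (read a: q0→q5)
  step 6: q0  (read b: q5→q0)
  step 7: q5  (read a: q0→q5)
  step 8: q0  (read a: q5→q0)

So i = 0, j = 2, giving x = w[0:0] = ε, y = w[0:2] = ab, z = w[2:8] = aaabaa.
Check: |xy| = 2 ≤ 6 and |y| = 2 ≥ 1. Reading y takes M from q0 back to q0, so every xyⁱz is accepted.

ab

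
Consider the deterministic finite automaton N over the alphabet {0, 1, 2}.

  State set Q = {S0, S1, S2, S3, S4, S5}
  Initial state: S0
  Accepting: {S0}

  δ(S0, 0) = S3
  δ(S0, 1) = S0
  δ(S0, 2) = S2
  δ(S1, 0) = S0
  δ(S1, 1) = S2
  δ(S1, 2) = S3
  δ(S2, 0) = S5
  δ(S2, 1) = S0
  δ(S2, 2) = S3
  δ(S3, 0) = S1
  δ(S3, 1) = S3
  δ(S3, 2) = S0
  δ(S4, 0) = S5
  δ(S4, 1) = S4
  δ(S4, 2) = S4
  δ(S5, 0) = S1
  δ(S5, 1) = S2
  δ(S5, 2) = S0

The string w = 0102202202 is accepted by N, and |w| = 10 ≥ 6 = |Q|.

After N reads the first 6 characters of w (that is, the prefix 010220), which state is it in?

S3

Run of N on the first 6 characters of w = 0 1 0 2 2 0:
  step 0: S0  (start)
  step 1: S3  (read 0: S0→S3)
  step 2: S3  (read 1: S3→S3)
  step 3: S1  (read 0: S3→S1)
  step 4: S3  (read 2: S1→S3)
  step 5: S0  (read 2: S3→S0)
  step 6: S3  (read 0: S0→S3)

After reading 6 characters, N is in state S3.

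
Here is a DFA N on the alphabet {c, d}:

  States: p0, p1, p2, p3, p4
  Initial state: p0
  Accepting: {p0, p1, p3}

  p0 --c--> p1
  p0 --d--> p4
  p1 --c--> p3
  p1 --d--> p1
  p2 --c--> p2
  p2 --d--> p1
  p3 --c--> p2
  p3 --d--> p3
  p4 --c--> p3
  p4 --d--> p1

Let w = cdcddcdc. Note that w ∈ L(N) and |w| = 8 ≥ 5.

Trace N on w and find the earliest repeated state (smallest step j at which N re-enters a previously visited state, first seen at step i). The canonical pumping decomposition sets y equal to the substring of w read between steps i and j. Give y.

Run of N on w = c d c d d c d c:
  step 0: p0  (start)
  step 1: p1  (read c: p0→p1)
  step 2: p1  (read d: p1→p1)   ← first repeat (p1 seen earlier)
  step 3: p3  (read c: p1→p3)
  step 4: p3  (read d: p3→p3)
  step 5: p3  (read d: p3→p3)
  step 6: p2  (read c: p3→p2)
  step 7: p1  (read d: p2→p1)
  step 8: p3  (read c: p1→p3)

So i = 1, j = 2, giving x = w[0:1] = c, y = w[1:2] = d, z = w[2:8] = cddcdc.
Check: |xy| = 2 ≤ 5 and |y| = 1 ≥ 1. Reading y takes N from p1 back to p1, so every xyⁱz is accepted.

d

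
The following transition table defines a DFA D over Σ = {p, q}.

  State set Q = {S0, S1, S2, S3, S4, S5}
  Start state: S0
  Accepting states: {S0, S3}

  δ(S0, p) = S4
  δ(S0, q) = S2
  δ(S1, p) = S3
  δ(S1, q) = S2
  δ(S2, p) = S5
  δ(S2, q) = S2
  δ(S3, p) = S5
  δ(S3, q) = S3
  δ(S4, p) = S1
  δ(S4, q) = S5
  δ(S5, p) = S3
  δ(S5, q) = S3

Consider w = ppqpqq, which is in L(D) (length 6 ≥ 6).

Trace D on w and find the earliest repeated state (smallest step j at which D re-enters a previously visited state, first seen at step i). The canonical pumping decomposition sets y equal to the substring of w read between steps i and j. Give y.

q

Run of D on w = p p q p q q:
  step 0: S0  (start)
  step 1: S4  (read p: S0→S4)
  step 2: S1  (read p: S4→S1)
  step 3: S2  (read q: S1→S2)
  step 4: S5  (read p: S2→S5)
  step 5: S3  (read q: S5→S3)
  step 6: S3  (read q: S3→S3)   ← first repeat (S3 seen earlier)

So i = 5, j = 6, giving x = w[0:5] = ppqpq, y = w[5:6] = q, z = w[6:6] = ε.
Check: |xy| = 6 ≤ 6 and |y| = 1 ≥ 1. Reading y takes D from S3 back to S3, so every xyⁱz is accepted.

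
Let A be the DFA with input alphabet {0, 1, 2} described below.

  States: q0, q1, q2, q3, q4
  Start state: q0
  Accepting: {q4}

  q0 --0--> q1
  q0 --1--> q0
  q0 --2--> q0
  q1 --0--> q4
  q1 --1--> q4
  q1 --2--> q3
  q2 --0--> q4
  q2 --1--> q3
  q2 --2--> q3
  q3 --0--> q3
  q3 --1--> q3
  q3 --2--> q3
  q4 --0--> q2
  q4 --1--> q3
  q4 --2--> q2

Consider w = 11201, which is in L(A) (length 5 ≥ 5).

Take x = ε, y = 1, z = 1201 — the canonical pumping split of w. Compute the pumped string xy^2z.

xy^2z = ε·1·1·1201 = 111201.
Reading y = 1 takes A from q0 back to q0, so after x·y·y the machine is still in q0, and z then leads to the accepting state q4. Hence 111201 ∈ L(A).

111201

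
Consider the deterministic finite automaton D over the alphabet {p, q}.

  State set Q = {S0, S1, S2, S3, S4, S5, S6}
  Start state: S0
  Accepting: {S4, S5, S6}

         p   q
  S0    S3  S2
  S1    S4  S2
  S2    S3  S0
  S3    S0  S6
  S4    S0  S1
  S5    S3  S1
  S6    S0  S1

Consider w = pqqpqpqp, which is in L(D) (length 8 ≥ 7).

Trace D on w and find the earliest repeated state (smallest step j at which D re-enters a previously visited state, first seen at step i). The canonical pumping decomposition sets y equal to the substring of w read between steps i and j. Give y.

State sequence: S0 -p-> S3 -q-> S6 -q-> S1 -p-> S4 -q-> S1 -p-> S4 -q-> S1 -p-> S4
First repeat at step 5: S1 was already visited.

So i = 3, j = 5, giving x = w[0:3] = pqq, y = w[3:5] = pq, z = w[5:8] = pqp.
Check: |xy| = 5 ≤ 7 and |y| = 2 ≥ 1. Reading y takes D from S1 back to S1, so every xyⁱz is accepted.
Since D has 7 states, any run of length ≥ 7 visits 7+1 states, so by pigeonhole some state repeats within the first 7 steps — that repeat gives the pumpable loop.

pq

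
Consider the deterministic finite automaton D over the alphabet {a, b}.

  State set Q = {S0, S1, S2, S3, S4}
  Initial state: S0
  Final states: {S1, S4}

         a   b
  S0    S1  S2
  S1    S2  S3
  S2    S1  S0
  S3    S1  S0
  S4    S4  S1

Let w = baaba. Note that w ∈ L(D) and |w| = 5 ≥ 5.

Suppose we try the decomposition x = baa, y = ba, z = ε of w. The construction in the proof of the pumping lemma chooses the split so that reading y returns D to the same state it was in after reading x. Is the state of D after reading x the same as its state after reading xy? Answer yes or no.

State sequence: S0 -b-> S2 -a-> S1 -a-> S2 -b-> S0 -a-> S1

After x (step 3): S2. After xy (step 5): S1.
They differ (S2 ≠ S1), so y is not a cycle from the state after x; this split is not the one the pumping-lemma construction produces, and pumping y need not keep the string in L(D).

no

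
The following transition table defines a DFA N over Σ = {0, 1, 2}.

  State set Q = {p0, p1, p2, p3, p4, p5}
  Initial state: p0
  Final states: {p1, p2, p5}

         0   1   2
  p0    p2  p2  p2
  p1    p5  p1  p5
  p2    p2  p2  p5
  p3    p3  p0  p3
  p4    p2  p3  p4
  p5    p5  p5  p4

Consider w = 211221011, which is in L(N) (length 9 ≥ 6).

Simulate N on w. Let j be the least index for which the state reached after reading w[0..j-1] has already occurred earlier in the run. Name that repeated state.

p2

State sequence: p0 -2-> p2 -1-> p2 -1-> p2 -2-> p5 -2-> p4 -1-> p3 -0-> p3 -1-> p0 -1-> p2
First repeat at step 2: p2 was already visited.

The earliest repeat is at step j = 2: N is in p2, which it already visited at step i = 1.
Pumping length from the standard proof: p = 6 (the number of states). The repeated state found above gives |xy| = j ≤ 6 and |y| = j − i ≥ 1.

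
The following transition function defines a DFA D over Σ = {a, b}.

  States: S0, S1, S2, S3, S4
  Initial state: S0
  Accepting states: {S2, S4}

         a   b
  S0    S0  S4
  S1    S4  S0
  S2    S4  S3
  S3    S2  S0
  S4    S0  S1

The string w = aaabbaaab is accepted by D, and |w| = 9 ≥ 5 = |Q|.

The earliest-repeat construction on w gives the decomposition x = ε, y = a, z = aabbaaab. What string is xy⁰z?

aabbaaab

xy⁰z = xz = ε·aabbaaab = aabbaaab.
Reading y = a takes D from S0 back to S0, so after x the machine is still in S0, and z then leads to the accepting state S4. Hence aabbaaab ∈ L(D).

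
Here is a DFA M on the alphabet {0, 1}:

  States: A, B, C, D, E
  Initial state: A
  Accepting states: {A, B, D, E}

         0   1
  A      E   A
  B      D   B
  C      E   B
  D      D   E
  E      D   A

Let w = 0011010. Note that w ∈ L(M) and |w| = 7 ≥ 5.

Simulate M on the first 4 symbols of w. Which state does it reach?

State sequence: A -0-> E -0-> D -1-> E -1-> A

After reading 4 characters, M is in state A.

A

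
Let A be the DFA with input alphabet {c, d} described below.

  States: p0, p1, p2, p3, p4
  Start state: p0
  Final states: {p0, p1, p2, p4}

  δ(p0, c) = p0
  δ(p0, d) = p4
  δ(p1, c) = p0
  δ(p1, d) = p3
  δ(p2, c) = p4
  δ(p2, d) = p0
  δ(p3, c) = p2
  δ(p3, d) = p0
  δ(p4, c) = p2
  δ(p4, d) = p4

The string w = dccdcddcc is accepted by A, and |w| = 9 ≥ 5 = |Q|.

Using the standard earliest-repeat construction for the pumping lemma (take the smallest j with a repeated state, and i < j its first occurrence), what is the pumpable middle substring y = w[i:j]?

State sequence: p0 -d-> p4 -c-> p2 -c-> p4 -d-> p4 -c-> p2 -d-> p0 -d-> p4 -c-> p2 -c-> p4
First repeat at step 3: p4 was already visited.

So i = 1, j = 3, giving x = w[0:1] = d, y = w[1:3] = cc, z = w[3:9] = dcddcc.
Check: |xy| = 3 ≤ 5 and |y| = 2 ≥ 1. Reading y takes A from p4 back to p4, so every xyⁱz is accepted.
Since A has 5 states, any run of length ≥ 5 visits 5+1 states, so by pigeonhole some state repeats within the first 5 steps — that repeat gives the pumpable loop.

cc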